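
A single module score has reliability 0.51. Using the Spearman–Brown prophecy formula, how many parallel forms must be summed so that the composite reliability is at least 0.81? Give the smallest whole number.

k ≥ ρ*(1−ρ₁)/(ρ₁(1−ρ*)) = 0.81·0.49 / (0.51·0.19) = 4.096.
Smallest integer k = 5.

5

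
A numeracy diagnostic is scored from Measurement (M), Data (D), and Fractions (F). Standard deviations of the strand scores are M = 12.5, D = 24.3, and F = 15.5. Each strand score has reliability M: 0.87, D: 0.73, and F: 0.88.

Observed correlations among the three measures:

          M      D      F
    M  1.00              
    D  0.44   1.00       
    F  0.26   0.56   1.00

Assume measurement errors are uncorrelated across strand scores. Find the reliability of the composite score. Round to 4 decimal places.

Var(M+D+F) = 12.5² + 24.3² + 15.5² + 2·[12.5·24.3·0.44 + 12.5·15.5·0.26 + 24.3·15.5·0.56] = 986.99 + 789.898 = 1776.89.
Because errors are independent across components, Cov(Tᵢ,Tⱼ) = Cov(Xᵢ,Xⱼ); the off-diagonal part of the true-score variance is the same as above.
True-score variance = [12.5²·0.87 + 24.3²·0.73 + 15.5²·0.88] + 789.898 = 778.415 + 789.898 = 1568.31.
Reliability = 1568.31 / 1776.89 = 0.8826.

0.8826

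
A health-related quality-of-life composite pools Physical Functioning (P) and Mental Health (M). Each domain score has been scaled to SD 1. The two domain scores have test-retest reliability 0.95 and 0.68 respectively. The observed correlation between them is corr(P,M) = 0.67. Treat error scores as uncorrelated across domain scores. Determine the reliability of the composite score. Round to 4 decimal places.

Var(P+M) = 2 + 2·[0.67] = 2 + 1.34 = 3.34.
Under uncorrelated errors the observed covariances equal the true-score covariances, so only the own-variance terms attenuate.
True-score variance = [0.95 + 0.68] + 1.34 = 1.63 + 1.34 = 2.97.
Reliability = 2.97 / 3.34 = 0.8892.

0.8892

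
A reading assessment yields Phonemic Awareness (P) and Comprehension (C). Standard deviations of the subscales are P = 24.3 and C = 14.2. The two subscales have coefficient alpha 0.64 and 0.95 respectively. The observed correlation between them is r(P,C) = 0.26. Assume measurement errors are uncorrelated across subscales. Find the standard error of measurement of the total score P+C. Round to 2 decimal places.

Var(total) = 792.13 + 179.431 = 971.561.
True-score variance = 569.472 + 179.431 = 748.903, so reliability = 0.7708.
Error variance = 971.561 − 748.903 = 222.658; SEM = √222.658 = 14.92.

14.92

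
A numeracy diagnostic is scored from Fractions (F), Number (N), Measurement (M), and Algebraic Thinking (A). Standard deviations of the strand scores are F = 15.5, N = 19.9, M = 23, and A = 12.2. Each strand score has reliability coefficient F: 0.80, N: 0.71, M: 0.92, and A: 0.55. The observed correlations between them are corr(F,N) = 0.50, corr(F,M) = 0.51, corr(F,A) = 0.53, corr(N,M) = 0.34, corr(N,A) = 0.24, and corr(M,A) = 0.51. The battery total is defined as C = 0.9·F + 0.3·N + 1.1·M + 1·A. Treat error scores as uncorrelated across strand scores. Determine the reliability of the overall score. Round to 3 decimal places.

0.920

Var(C) = 0.9²·15.5² + 0.3²·19.9² + 1.1²·23² + 12.2² + 2·[0.27·15.5·19.9·0.50 + 0.99·15.5·23·0.51 + 0.9·15.5·12.2·0.53 + 0.33·19.9·23·0.34 + 0.3·19.9·12.2·0.24 + 1.1·23·12.2·0.51] = 1019.17 + 1076.18 = 2095.35.
Because errors are independent across components, Cov(Tᵢ,Tⱼ) = Cov(Xᵢ,Xⱼ); the off-diagonal part of the true-score variance is the same as above.
True-score variance = [0.9²·15.5²·0.80 + 0.3²·19.9²·0.71 + 1.1²·23²·0.92 + 12.2²·0.55] + 1076.18 = 851.732 + 1076.18 = 1927.91.
Reliability = 1927.91 / 2095.35 = 0.920.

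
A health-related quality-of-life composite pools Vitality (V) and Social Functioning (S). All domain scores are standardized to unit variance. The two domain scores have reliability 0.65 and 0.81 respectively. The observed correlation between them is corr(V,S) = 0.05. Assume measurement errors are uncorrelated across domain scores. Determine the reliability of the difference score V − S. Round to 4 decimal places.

Var(V−S) = 1 + 1 − 2·0.05 = 2 − 0.1 = 1.9.
With uncorrelated errors the cross-covariances are all true-score covariance, so they carry over unchanged; only the diagonal terms shrink to ρᵢσᵢ².
True-score variance = [0.65 + 0.81] − 0.1 = 1.46 − 0.1 = 1.36.
Reliability = 1.36 / 1.9 = 0.7158.

0.7158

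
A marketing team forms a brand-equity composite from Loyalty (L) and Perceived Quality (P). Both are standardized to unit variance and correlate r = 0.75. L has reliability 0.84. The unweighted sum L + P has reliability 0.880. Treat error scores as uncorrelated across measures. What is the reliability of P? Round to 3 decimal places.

0.740

Var(L+P) = 2 + 2·0.75 = 3.500.
True-score variance = ρ_L + ρ_P + 2·0.75, so 0.880 = (0.84 + ρ_P + 1.50) / 3.500.
ρ_P = 0.880·3.500 − 0.84 − 1.50 = 0.740.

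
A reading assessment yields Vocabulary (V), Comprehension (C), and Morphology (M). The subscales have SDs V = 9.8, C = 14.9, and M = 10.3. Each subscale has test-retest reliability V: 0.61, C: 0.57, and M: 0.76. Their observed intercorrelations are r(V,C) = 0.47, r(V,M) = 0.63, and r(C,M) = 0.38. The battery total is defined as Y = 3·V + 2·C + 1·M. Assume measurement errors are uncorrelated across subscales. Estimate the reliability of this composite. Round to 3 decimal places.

Var(Y) = 3²·9.8² + 2²·14.9² + 10.3² + 2·[6·9.8·14.9·0.47 + 3·9.8·10.3·0.63 + 2·14.9·10.3·0.38] = 1858.49 + 1438.38 = 3296.87.
With uncorrelated errors the cross-covariances are all true-score covariance, so they carry over unchanged; only the diagonal terms shrink to ρᵢσᵢ².
True-score variance = [3²·9.8²·0.61 + 2²·14.9²·0.57 + 10.3²·0.76] + 1438.38 = 1114.07 + 1438.38 = 2552.45.
Reliability = 2552.45 / 3296.87 = 0.774.

0.774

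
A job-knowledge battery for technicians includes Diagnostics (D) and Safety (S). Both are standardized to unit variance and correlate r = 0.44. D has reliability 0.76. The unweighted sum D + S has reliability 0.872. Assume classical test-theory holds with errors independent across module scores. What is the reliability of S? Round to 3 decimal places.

Var(D+S) = 2 + 2·0.44 = 2.880.
True-score variance = ρ_D + ρ_S + 2·0.44, so 0.872 = (0.76 + ρ_S + 0.88) / 2.880.
ρ_S = 0.872·2.880 − 0.76 − 0.88 = 0.871.

0.871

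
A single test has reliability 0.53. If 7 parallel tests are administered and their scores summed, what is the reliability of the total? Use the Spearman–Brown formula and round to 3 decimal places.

0.888

ρ_k = kρ / (1 + (k−1)ρ) = 7·0.53 / (1 + 6·0.53) = 3.710 / 4.180 = 0.888.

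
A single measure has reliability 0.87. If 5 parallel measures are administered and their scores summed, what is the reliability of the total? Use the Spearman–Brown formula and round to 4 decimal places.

ρ_k = kρ / (1 + (k−1)ρ) = 5·0.87 / (1 + 4·0.87) = 4.350 / 4.480 = 0.9710.

0.9710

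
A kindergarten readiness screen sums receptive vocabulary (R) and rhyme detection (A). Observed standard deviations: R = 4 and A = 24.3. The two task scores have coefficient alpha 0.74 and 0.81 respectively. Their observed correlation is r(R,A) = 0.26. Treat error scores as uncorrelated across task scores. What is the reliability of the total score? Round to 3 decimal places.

0.823

Var(R+A) = 4² + 24.3² + 2·[4·24.3·0.26] = 606.49 + 50.544 = 657.034.
Because errors are independent across components, Cov(Tᵢ,Tⱼ) = Cov(Xᵢ,Xⱼ); the off-diagonal part of the true-score variance is the same as above.
True-score variance = [4²·0.74 + 24.3²·0.81] + 50.544 = 490.137 + 50.544 = 540.681.
Reliability = 540.681 / 657.034 = 0.823.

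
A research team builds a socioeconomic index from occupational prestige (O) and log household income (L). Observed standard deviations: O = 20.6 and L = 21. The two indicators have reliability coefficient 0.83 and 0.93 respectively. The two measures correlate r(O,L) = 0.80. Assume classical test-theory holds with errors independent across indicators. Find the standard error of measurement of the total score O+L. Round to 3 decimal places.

10.149

Var(total) = 865.36 + 692.16 = 1557.52.
True-score variance = 762.349 + 692.16 = 1454.51, so reliability = 0.9339.
Error variance = 1557.52 − 1454.51 = 103.011; SEM = √103.011 = 10.149.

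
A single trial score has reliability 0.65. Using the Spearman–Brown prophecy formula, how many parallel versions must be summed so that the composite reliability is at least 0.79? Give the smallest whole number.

3

k ≥ ρ*(1−ρ₁)/(ρ₁(1−ρ*)) = 0.79·0.35 / (0.65·0.21) = 2.026.
Smallest integer k = 3.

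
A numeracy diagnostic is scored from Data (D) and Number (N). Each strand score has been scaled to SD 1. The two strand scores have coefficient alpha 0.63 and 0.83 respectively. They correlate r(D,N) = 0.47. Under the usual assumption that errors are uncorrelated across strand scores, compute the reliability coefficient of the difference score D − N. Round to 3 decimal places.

0.491

Var(D−N) = 1 + 1 − 2·0.47 = 2 − 0.94 = 1.06.
Under uncorrelated errors the observed covariances equal the true-score covariances, so only the own-variance terms attenuate.
True-score variance = [0.63 + 0.83] − 0.94 = 1.46 − 0.94 = 0.52.
Reliability = 0.52 / 1.06 = 0.491.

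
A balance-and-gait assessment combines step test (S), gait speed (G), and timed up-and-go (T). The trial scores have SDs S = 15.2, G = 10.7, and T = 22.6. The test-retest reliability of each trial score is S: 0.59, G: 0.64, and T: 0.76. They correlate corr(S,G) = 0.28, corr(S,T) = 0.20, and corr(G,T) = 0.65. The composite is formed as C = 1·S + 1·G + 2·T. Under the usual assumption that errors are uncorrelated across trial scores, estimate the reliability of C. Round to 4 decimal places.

Var(C) = 15.2² + 10.7² + 2²·22.6² + 2·[15.2·10.7·0.28 + 2·15.2·22.6·0.20 + 2·10.7·22.6·0.65] = 2388.57 + 994.626 = 3383.2.
With uncorrelated errors the cross-covariances are all true-score covariance, so they carry over unchanged; only the diagonal terms shrink to ρᵢσᵢ².
True-score variance = [15.2²·0.59 + 10.7²·0.64 + 2²·22.6²·0.76] + 994.626 = 1762.3 + 994.626 = 2756.92.
Reliability = 2756.92 / 3383.2 = 0.8149.

0.8149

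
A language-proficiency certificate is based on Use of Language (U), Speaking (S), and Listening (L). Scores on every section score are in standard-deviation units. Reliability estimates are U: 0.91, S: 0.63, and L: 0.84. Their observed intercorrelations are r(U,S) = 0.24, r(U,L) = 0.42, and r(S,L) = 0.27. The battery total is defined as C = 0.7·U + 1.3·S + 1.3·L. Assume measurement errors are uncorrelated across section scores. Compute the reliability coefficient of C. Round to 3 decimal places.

0.843

Var(C) = 0.7² + 1.3² + 1.3² + 2·[0.91·0.24 + 0.91·0.42 + 1.69·0.27] = 3.87 + 2.1138 = 5.9838.
With uncorrelated errors the cross-covariances are all true-score covariance, so they carry over unchanged; only the diagonal terms shrink to ρᵢσᵢ².
True-score variance = [0.7²·0.91 + 1.3²·0.63 + 1.3²·0.84] + 2.1138 = 2.9302 + 2.1138 = 5.044.
Reliability = 5.044 / 5.9838 = 0.843.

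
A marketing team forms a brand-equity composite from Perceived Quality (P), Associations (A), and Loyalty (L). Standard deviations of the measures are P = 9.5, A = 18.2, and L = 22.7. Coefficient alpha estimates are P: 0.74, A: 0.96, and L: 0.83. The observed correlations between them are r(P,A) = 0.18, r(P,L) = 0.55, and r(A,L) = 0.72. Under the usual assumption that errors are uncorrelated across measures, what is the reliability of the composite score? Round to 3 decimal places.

Var(P+A+L) = 9.5² + 18.2² + 22.7² + 2·[9.5·18.2·0.18 + 9.5·22.7·0.55 + 18.2·22.7·0.72] = 936.78 + 894.381 = 1831.16.
Because errors are independent across components, Cov(Tᵢ,Tⱼ) = Cov(Xᵢ,Xⱼ); the off-diagonal part of the true-score variance is the same as above.
True-score variance = [9.5²·0.74 + 18.2²·0.96 + 22.7²·0.83] + 894.381 = 812.466 + 894.381 = 1706.85.
Reliability = 1706.85 / 1831.16 = 0.932.

0.932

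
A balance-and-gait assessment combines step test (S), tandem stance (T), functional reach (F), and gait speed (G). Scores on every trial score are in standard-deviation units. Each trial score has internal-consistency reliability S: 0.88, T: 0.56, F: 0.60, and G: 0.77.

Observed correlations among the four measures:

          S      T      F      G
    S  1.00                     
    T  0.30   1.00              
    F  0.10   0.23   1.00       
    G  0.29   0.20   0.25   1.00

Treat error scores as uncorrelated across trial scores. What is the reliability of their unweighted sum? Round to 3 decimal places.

0.823

Var(S+T+F+G) = 4 + 2·[0.30 + 0.10 + 0.29 + 0.23 + 0.20 + 0.25] = 4 + 2.74 = 6.74.
Under uncorrelated errors the observed covariances equal the true-score covariances, so only the own-variance terms attenuate.
True-score variance = [0.88 + 0.56 + 0.60 + 0.77] + 2.74 = 2.81 + 2.74 = 5.55.
Reliability = 5.55 / 6.74 = 0.823.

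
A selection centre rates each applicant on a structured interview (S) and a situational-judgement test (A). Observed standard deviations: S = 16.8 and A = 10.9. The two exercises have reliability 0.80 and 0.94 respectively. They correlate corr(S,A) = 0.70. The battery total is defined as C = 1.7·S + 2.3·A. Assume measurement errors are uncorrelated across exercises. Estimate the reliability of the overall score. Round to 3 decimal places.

Var(C) = 1.7²·16.8² + 2.3²·10.9² + 2·[3.91·16.8·10.9·0.70] = 1444.18 + 1002.4 = 2446.58.
Under uncorrelated errors the observed covariances equal the true-score covariances, so only the own-variance terms attenuate.
True-score variance = [1.7²·16.8²·0.80 + 2.3²·10.9²·0.94] + 1002.4 = 1243.33 + 1002.4 = 2245.73.
Reliability = 2245.73 / 2446.58 = 0.918.

0.918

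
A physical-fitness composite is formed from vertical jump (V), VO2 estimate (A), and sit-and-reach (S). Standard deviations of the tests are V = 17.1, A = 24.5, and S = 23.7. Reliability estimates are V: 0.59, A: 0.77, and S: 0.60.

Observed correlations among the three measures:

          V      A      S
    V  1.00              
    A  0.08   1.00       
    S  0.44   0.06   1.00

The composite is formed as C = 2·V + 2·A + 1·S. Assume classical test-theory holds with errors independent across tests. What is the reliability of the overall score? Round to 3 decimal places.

0.761

Var(C) = 2²·17.1² + 2²·24.5² + 23.7² + 2·[4·17.1·24.5·0.08 + 2·17.1·23.7·0.44 + 2·24.5·23.7·0.06] = 4132.33 + 1120.76 = 5253.09.
With uncorrelated errors the cross-covariances are all true-score covariance, so they carry over unchanged; only the diagonal terms shrink to ρᵢσᵢ².
True-score variance = [2²·17.1²·0.59 + 2²·24.5²·0.77 + 23.7²·0.60] + 1120.76 = 2875.87 + 1120.76 = 3996.63.
Reliability = 3996.63 / 5253.09 = 0.761.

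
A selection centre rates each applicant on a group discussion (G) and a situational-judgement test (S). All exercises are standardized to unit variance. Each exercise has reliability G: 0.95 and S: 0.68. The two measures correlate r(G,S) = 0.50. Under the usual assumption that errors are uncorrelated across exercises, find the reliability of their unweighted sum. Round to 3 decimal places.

Var(G+S) = 2 + 2·[0.50] = 2 + 1 = 3.
Under uncorrelated errors the observed covariances equal the true-score covariances, so only the own-variance terms attenuate.
True-score variance = [0.95 + 0.68] + 1 = 1.63 + 1 = 2.63.
Reliability = 2.63 / 3 = 0.877.

0.877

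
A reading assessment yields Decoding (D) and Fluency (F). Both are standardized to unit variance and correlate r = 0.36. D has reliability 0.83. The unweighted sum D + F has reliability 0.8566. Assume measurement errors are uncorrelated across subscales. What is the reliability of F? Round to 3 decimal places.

0.780

Var(D+F) = 2 + 2·0.36 = 2.720.
True-score variance = ρ_D + ρ_F + 2·0.36, so 0.8566 = (0.83 + ρ_F + 0.72) / 2.720.
ρ_F = 0.8566·2.720 − 0.83 − 0.72 = 0.780.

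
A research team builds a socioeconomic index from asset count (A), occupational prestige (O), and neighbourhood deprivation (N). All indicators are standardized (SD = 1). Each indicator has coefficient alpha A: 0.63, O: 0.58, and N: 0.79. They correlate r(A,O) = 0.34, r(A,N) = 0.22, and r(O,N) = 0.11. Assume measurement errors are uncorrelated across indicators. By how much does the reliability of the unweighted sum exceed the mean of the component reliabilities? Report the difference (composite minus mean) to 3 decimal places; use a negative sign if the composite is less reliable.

Var(sum) = 3 + 1.34 = 4.34; true-score variance = 2 + 1.34 = 3.34; composite reliability = 0.7696.
Mean component reliability = 0.6667.
Difference = 0.7696 − 0.6667 = 0.103.

0.103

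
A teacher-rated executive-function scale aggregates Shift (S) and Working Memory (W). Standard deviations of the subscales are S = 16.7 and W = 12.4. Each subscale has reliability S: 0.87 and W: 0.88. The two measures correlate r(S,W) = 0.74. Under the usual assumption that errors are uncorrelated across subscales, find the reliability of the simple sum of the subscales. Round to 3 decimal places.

Var(S+W) = 16.7² + 12.4² + 2·[16.7·12.4·0.74] = 432.65 + 306.478 = 739.128.
With uncorrelated errors the cross-covariances are all true-score covariance, so they carry over unchanged; only the diagonal terms shrink to ρᵢσᵢ².
True-score variance = [16.7²·0.87 + 12.4²·0.88] + 306.478 = 377.943 + 306.478 = 684.421.
Reliability = 684.421 / 739.128 = 0.926.

0.926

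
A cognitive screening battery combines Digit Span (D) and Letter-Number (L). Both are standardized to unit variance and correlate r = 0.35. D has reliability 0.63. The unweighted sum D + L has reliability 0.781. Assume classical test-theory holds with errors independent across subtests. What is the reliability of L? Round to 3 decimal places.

0.779

Var(D+L) = 2 + 2·0.35 = 2.700.
True-score variance = ρ_D + ρ_L + 2·0.35, so 0.781 = (0.63 + ρ_L + 0.70) / 2.700.
ρ_L = 0.781·2.700 − 0.63 − 0.70 = 0.779.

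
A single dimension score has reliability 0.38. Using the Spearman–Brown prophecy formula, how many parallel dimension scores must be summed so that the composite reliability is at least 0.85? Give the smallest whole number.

k ≥ ρ*(1−ρ₁)/(ρ₁(1−ρ*)) = 0.85·0.62 / (0.38·0.15) = 9.246.
Smallest integer k = 10.

10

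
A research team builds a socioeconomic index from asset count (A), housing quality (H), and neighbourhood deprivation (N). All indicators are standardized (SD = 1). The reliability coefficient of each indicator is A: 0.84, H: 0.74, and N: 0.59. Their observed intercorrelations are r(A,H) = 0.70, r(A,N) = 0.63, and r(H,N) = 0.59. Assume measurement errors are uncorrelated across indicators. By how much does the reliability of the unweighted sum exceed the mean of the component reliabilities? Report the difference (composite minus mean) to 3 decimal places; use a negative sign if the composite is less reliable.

Var(sum) = 3 + 3.84 = 6.84; true-score variance = 2.17 + 3.84 = 6.01; composite reliability = 0.8787.
Mean component reliability = 0.7233.
Difference = 0.8787 − 0.7233 = 0.155.

0.155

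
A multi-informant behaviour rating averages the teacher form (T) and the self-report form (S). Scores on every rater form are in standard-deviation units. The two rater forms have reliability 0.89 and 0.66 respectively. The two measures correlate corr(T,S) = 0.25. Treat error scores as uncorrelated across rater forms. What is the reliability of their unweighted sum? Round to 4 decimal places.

Var(T+S) = 2 + 2·[0.25] = 2 + 0.5 = 2.5.
Under uncorrelated errors the observed covariances equal the true-score covariances, so only the own-variance terms attenuate.
True-score variance = [0.89 + 0.66] + 0.5 = 1.55 + 0.5 = 2.05.
Reliability = 2.05 / 2.5 = 0.8200.

0.8200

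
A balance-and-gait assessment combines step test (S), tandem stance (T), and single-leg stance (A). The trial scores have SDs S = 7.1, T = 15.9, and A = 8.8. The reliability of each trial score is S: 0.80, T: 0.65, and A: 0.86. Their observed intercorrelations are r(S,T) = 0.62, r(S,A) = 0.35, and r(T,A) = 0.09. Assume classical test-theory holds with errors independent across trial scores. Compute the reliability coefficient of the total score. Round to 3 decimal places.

Var(S+T+A) = 7.1² + 15.9² + 8.8² + 2·[7.1·15.9·0.62 + 7.1·8.8·0.35 + 15.9·8.8·0.09] = 380.66 + 208.905 = 589.565.
Because errors are independent across components, Cov(Tᵢ,Tⱼ) = Cov(Xᵢ,Xⱼ); the off-diagonal part of the true-score variance is the same as above.
True-score variance = [7.1²·0.80 + 15.9²·0.65 + 8.8²·0.86] + 208.905 = 271.253 + 208.905 = 480.158.
Reliability = 480.158 / 589.565 = 0.814.

0.814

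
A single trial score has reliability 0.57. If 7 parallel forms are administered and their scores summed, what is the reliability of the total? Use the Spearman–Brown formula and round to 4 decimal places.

ρ_k = kρ / (1 + (k−1)ρ) = 7·0.57 / (1 + 6·0.57) = 3.990 / 4.420 = 0.9027.

0.9027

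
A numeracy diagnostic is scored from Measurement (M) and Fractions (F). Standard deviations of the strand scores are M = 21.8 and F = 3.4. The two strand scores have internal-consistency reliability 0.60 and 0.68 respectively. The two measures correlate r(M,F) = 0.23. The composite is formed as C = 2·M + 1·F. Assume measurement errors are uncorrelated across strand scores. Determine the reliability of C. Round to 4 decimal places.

0.6142

Var(C) = 2²·21.8² + 3.4² + 2·[2·21.8·3.4·0.23] = 1912.52 + 68.1904 = 1980.71.
With uncorrelated errors the cross-covariances are all true-score covariance, so they carry over unchanged; only the diagonal terms shrink to ρᵢσᵢ².
True-score variance = [2²·21.8²·0.60 + 3.4²·0.68] + 68.1904 = 1148.44 + 68.1904 = 1216.63.
Reliability = 1216.63 / 1980.71 = 0.6142.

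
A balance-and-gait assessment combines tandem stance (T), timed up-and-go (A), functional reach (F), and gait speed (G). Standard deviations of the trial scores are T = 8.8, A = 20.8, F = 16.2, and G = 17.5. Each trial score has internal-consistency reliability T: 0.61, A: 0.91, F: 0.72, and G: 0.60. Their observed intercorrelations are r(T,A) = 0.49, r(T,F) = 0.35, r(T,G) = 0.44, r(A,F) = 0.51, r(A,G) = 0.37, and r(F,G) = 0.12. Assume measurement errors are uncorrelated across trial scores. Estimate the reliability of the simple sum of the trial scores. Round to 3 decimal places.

0.878

Var(T+A+F+G) = 8.8² + 20.8² + 16.2² + 17.5² + 2·[8.8·20.8·0.49 + 8.8·16.2·0.35 + 8.8·17.5·0.44 + 20.8·16.2·0.51 + 20.8·17.5·0.37 + 16.2·17.5·0.12] = 1078.77 + 1095.79 = 2174.56.
With uncorrelated errors the cross-covariances are all true-score covariance, so they carry over unchanged; only the diagonal terms shrink to ρᵢσᵢ².
True-score variance = [8.8²·0.61 + 20.8²·0.91 + 16.2²·0.72 + 17.5²·0.60] + 1095.79 = 813.648 + 1095.79 = 1909.44.
Reliability = 1909.44 / 2174.56 = 0.878.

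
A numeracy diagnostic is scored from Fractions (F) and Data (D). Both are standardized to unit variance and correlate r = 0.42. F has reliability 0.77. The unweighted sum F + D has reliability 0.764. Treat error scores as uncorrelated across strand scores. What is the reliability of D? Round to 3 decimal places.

0.560

Var(F+D) = 2 + 2·0.42 = 2.840.
True-score variance = ρ_F + ρ_D + 2·0.42, so 0.764 = (0.77 + ρ_D + 0.84) / 2.840.
ρ_D = 0.764·2.840 − 0.77 − 0.84 = 0.560.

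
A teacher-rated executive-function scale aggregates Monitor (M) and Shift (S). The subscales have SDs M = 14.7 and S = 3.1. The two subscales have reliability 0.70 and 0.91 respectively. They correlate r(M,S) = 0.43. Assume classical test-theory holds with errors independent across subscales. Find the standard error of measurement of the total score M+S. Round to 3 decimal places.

8.105

Var(total) = 225.7 + 39.1902 = 264.89.
True-score variance = 160.008 + 39.1902 = 199.198, so reliability = 0.7520.
Error variance = 264.89 − 199.198 = 65.6919; SEM = √65.6919 = 8.105.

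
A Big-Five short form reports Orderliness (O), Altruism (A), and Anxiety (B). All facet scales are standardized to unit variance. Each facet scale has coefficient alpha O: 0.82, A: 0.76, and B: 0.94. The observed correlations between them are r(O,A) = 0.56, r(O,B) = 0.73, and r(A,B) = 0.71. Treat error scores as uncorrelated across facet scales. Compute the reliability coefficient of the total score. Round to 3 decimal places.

Var(O+A+B) = 3 + 2·[0.56 + 0.73 + 0.71] = 3 + 4 = 7.
Under uncorrelated errors the observed covariances equal the true-score covariances, so only the own-variance terms attenuate.
True-score variance = [0.82 + 0.76 + 0.94] + 4 = 2.52 + 4 = 6.52.
Reliability = 6.52 / 7 = 0.931.

0.931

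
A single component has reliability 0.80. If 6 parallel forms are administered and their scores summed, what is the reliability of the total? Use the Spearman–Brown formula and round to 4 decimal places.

0.9600

ρ_k = kρ / (1 + (k−1)ρ) = 6·0.80 / (1 + 5·0.80) = 4.800 / 5.000 = 0.9600.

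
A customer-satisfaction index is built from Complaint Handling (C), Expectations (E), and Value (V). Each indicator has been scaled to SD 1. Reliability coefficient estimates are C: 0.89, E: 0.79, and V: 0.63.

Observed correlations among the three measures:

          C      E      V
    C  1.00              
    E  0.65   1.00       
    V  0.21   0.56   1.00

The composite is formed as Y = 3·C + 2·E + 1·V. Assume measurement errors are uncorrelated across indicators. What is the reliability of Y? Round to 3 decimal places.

Var(Y) = 3² + 2² + 1 + 2·[6·0.65 + 3·0.21 + 2·0.56] = 14 + 11.3 = 25.3.
Under uncorrelated errors the observed covariances equal the true-score covariances, so only the own-variance terms attenuate.
True-score variance = [3²·0.89 + 2²·0.79 + 0.63] + 11.3 = 11.8 + 11.3 = 23.1.
Reliability = 23.1 / 25.3 = 0.913.

0.913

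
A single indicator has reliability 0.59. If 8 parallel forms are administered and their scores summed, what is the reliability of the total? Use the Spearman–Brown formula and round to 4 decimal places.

0.9201

ρ_k = kρ / (1 + (k−1)ρ) = 8·0.59 / (1 + 7·0.59) = 4.720 / 5.130 = 0.9201.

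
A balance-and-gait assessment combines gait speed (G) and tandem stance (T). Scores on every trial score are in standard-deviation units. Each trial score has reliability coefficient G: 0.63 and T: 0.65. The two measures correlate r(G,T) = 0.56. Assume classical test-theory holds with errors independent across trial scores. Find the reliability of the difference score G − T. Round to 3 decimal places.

Var(G−T) = 1 + 1 − 2·0.56 = 2 − 1.12 = 0.88.
Under uncorrelated errors the observed covariances equal the true-score covariances, so only the own-variance terms attenuate.
True-score variance = [0.63 + 0.65] − 1.12 = 1.28 − 1.12 = 0.16.
Reliability = 0.16 / 0.88 = 0.182.

0.182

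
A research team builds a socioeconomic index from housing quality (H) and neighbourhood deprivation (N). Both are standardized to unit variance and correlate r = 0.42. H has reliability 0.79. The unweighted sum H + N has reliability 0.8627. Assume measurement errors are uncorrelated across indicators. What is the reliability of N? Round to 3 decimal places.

Var(H+N) = 2 + 2·0.42 = 2.840.
True-score variance = ρ_H + ρ_N + 2·0.42, so 0.8627 = (0.79 + ρ_N + 0.84) / 2.840.
ρ_N = 0.8627·2.840 − 0.79 − 0.84 = 0.820.

0.820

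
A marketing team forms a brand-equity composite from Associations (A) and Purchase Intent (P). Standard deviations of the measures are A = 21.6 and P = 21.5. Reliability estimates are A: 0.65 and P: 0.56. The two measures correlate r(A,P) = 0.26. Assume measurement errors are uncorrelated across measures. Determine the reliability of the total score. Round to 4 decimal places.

0.6867

Var(A+P) = 21.6² + 21.5² + 2·[21.6·21.5·0.26] = 928.81 + 241.488 = 1170.3.
Under uncorrelated errors the observed covariances equal the true-score covariances, so only the own-variance terms attenuate.
True-score variance = [21.6²·0.65 + 21.5²·0.56] + 241.488 = 562.124 + 241.488 = 803.612.
Reliability = 803.612 / 1170.3 = 0.6867.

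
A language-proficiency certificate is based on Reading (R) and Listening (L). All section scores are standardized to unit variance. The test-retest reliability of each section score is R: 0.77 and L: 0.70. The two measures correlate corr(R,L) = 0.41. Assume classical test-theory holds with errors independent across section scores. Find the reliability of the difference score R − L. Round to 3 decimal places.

0.551

Var(R−L) = 1 + 1 − 2·0.41 = 2 − 0.82 = 1.18.
With uncorrelated errors the cross-covariances are all true-score covariance, so they carry over unchanged; only the diagonal terms shrink to ρᵢσᵢ².
True-score variance = [0.77 + 0.70] − 0.82 = 1.47 − 0.82 = 0.65.
Reliability = 0.65 / 1.18 = 0.551.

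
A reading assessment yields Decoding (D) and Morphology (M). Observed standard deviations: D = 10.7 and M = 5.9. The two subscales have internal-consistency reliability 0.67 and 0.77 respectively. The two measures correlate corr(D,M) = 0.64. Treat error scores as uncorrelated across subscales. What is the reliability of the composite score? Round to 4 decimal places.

Var(D+M) = 10.7² + 5.9² + 2·[10.7·5.9·0.64] = 149.3 + 80.8064 = 230.106.
With uncorrelated errors the cross-covariances are all true-score covariance, so they carry over unchanged; only the diagonal terms shrink to ρᵢσᵢ².
True-score variance = [10.7²·0.67 + 5.9²·0.77] + 80.8064 = 103.512 + 80.8064 = 184.318.
Reliability = 184.318 / 230.106 = 0.8010.

0.8010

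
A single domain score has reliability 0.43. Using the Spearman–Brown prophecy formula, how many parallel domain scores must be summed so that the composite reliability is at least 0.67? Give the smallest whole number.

3

k ≥ ρ*(1−ρ₁)/(ρ₁(1−ρ*)) = 0.67·0.57 / (0.43·0.33) = 2.691.
Smallest integer k = 3.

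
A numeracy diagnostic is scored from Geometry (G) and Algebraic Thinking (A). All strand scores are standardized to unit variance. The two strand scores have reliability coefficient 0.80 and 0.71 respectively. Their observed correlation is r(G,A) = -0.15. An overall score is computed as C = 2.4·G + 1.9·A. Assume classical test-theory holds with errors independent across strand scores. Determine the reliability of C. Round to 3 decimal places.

Var(C) = 2.4² + 1.9² + 2·[4.56·(-0.15)] = 9.37 − 1.368 = 8.002.
Under uncorrelated errors the observed covariances equal the true-score covariances, so only the own-variance terms attenuate.
True-score variance = [2.4²·0.80 + 1.9²·0.71] − 1.368 = 7.1711 − 1.368 = 5.8031.
Reliability = 5.8031 / 8.002 = 0.725.

0.725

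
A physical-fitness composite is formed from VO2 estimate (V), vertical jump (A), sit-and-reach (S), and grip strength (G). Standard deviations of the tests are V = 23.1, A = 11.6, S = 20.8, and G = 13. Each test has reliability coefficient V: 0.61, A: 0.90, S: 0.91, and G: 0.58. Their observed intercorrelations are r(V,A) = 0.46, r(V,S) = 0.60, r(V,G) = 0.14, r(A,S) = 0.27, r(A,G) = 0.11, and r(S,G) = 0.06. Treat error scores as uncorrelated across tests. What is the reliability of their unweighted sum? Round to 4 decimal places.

Var(V+A+S+G) = 23.1² + 11.6² + 20.8² + 13² + 2·[23.1·11.6·0.46 + 23.1·20.8·0.60 + 23.1·13·0.14 + 11.6·20.8·0.27 + 11.6·13·0.11 + 20.8·13·0.06] = 1269.81 + 1103.1 = 2372.91.
Because errors are independent across components, Cov(Tᵢ,Tⱼ) = Cov(Xᵢ,Xⱼ); the off-diagonal part of the true-score variance is the same as above.
True-score variance = [23.1²·0.61 + 11.6²·0.90 + 20.8²·0.91 + 13²·0.58] + 1103.1 = 938.329 + 1103.1 = 2041.43.
Reliability = 2041.43 / 2372.91 = 0.8603.

0.8603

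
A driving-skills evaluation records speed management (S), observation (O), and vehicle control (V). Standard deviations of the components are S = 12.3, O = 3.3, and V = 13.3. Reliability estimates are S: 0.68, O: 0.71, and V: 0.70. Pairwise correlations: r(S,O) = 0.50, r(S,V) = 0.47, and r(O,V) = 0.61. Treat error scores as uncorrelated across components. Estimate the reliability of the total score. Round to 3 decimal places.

0.822

Var(S+O+V) = 12.3² + 3.3² + 13.3² + 2·[12.3·3.3·0.50 + 12.3·13.3·0.47 + 3.3·13.3·0.61] = 339.07 + 247.91 = 586.98.
Under uncorrelated errors the observed covariances equal the true-score covariances, so only the own-variance terms attenuate.
True-score variance = [12.3²·0.68 + 3.3²·0.71 + 13.3²·0.70] + 247.91 = 234.432 + 247.91 = 482.343.
Reliability = 482.343 / 586.98 = 0.822.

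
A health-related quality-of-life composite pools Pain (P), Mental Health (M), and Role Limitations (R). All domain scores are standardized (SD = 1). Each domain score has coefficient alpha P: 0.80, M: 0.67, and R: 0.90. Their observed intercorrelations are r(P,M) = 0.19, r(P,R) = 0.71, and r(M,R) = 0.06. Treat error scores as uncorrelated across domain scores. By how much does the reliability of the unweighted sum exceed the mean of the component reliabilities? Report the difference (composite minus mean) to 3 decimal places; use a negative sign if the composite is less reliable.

Var(sum) = 3 + 1.92 = 4.92; true-score variance = 2.37 + 1.92 = 4.29; composite reliability = 0.8720.
Mean component reliability = 0.7900.
Difference = 0.8720 − 0.7900 = 0.082.

0.082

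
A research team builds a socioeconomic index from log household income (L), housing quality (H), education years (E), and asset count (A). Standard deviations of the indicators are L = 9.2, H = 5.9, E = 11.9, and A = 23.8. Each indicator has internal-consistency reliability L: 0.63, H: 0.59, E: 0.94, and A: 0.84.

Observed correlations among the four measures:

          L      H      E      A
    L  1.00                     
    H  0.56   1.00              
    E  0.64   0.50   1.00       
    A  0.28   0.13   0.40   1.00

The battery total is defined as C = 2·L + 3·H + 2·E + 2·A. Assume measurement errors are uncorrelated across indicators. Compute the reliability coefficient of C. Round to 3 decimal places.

Var(C) = 2²·9.2² + 3²·5.9² + 2²·11.9² + 2²·23.8² + 2·[6·9.2·5.9·0.56 + 4·9.2·11.9·0.64 + 4·9.2·23.8·0.28 + 6·5.9·11.9·0.50 + 6·5.9·23.8·0.13 + 4·11.9·23.8·0.40] = 3484.05 + 2962.39 = 6446.44.
With uncorrelated errors the cross-covariances are all true-score covariance, so they carry over unchanged; only the diagonal terms shrink to ρᵢσᵢ².
True-score variance = [2²·9.2²·0.63 + 3²·5.9²·0.59 + 2²·11.9²·0.94 + 2²·23.8²·0.84] + 2962.39 = 2833.83 + 2962.39 = 5796.21.
Reliability = 5796.21 / 6446.44 = 0.899.

0.899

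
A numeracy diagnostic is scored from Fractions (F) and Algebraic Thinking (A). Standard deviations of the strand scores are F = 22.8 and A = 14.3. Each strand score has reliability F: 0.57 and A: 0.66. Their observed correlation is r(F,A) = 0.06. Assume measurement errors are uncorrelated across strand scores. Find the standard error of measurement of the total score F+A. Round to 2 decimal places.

Var(total) = 724.33 + 39.1248 = 763.455.
True-score variance = 431.272 + 39.1248 = 470.397, so reliability = 0.6161.
Error variance = 763.455 − 470.397 = 293.058; SEM = √293.058 = 17.12.

17.12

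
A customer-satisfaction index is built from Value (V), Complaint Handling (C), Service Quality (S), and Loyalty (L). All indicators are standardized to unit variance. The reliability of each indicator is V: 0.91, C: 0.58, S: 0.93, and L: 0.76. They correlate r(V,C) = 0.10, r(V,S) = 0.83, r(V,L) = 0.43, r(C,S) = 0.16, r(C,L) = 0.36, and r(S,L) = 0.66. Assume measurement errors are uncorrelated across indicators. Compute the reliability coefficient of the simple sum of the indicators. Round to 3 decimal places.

Var(V+C+S+L) = 4 + 2·[0.10 + 0.83 + 0.43 + 0.16 + 0.36 + 0.66] = 4 + 5.08 = 9.08.
With uncorrelated errors the cross-covariances are all true-score covariance, so they carry over unchanged; only the diagonal terms shrink to ρᵢσᵢ².
True-score variance = [0.91 + 0.58 + 0.93 + 0.76] + 5.08 = 3.18 + 5.08 = 8.26.
Reliability = 8.26 / 9.08 = 0.910.

0.910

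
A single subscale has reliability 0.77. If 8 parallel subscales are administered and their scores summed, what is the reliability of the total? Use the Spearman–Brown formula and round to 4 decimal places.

ρ_k = kρ / (1 + (k−1)ρ) = 8·0.77 / (1 + 7·0.77) = 6.160 / 6.390 = 0.9640.

0.9640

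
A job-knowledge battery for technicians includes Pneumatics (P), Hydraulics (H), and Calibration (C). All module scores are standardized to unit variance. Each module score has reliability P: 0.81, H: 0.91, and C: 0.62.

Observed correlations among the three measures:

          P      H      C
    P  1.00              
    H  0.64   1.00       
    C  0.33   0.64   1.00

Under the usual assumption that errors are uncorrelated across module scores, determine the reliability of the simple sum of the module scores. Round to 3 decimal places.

0.894

Var(P+H+C) = 3 + 2·[0.64 + 0.33 + 0.64] = 3 + 3.22 = 6.22.
With uncorrelated errors the cross-covariances are all true-score covariance, so they carry over unchanged; only the diagonal terms shrink to ρᵢσᵢ².
True-score variance = [0.81 + 0.91 + 0.62] + 3.22 = 2.34 + 3.22 = 5.56.
Reliability = 5.56 / 6.22 = 0.894.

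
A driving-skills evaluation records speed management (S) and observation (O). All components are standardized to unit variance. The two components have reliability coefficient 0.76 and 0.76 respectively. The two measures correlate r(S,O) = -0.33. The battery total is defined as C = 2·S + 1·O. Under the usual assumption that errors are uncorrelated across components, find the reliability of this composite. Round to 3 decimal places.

0.674

Var(C) = 2² + 1 + 2·[2·(-0.33)] = 5 − 1.32 = 3.68.
With uncorrelated errors the cross-covariances are all true-score covariance, so they carry over unchanged; only the diagonal terms shrink to ρᵢσᵢ².
True-score variance = [2²·0.76 + 0.76] − 1.32 = 3.8 − 1.32 = 2.48.
Reliability = 2.48 / 3.68 = 0.674.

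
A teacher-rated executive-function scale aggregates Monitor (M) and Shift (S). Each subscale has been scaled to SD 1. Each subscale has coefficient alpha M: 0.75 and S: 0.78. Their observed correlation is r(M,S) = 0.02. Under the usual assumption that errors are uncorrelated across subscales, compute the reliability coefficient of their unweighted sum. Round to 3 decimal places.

Var(M+S) = 2 + 2·[0.02] = 2 + 0.04 = 2.04.
Under uncorrelated errors the observed covariances equal the true-score covariances, so only the own-variance terms attenuate.
True-score variance = [0.75 + 0.78] + 0.04 = 1.53 + 0.04 = 1.57.
Reliability = 1.57 / 2.04 = 0.770.

0.770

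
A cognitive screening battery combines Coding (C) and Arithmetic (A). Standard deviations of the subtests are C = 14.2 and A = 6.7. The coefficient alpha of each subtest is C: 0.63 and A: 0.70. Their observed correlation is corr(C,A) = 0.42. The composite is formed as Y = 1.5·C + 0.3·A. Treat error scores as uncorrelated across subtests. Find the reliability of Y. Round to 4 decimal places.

0.6575

Var(Y) = 1.5²·14.2² + 0.3²·6.7² + 2·[0.45·14.2·6.7·0.42] = 457.73 + 35.9629 = 493.693.
With uncorrelated errors the cross-covariances are all true-score covariance, so they carry over unchanged; only the diagonal terms shrink to ρᵢσᵢ².
True-score variance = [1.5²·14.2²·0.63 + 0.3²·6.7²·0.70] + 35.9629 = 288.653 + 35.9629 = 324.616.
Reliability = 324.616 / 493.693 = 0.6575.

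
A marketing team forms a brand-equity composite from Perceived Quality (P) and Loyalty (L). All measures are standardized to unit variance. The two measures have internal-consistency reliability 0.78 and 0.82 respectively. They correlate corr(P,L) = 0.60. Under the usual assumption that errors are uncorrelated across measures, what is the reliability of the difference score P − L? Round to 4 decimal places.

Var(P−L) = 1 + 1 − 2·0.60 = 2 − 1.2 = 0.8.
With uncorrelated errors the cross-covariances are all true-score covariance, so they carry over unchanged; only the diagonal terms shrink to ρᵢσᵢ².
True-score variance = [0.78 + 0.82] − 1.2 = 1.6 − 1.2 = 0.4.
Reliability = 0.4 / 0.8 = 0.5000.

0.5000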